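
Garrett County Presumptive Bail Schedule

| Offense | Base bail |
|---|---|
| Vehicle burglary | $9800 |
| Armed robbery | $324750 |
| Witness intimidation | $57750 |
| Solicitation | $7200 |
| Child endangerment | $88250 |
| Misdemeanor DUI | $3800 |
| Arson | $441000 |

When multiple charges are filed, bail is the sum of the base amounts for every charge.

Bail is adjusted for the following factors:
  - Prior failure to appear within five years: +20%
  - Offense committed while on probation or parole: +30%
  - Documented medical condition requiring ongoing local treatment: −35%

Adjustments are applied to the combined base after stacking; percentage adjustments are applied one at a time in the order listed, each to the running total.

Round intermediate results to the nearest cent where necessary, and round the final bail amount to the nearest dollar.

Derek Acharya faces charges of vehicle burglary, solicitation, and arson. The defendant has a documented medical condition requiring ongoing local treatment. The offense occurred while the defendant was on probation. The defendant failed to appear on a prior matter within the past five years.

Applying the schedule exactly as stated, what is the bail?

$464412

Base amounts from the schedule: vehicle burglary $9800; solicitation $7200; arson $441000.
Stacking rule: sum of all bases. $9800 + $7200 + $441000 = $458000.
Prior failure to appear within five years (+20%): $458000 × 1.2 = $549600.
Offense committed while on probation or parole (+30%): $549600 × 1.3 = $714480.
Documented medical condition requiring ongoing local treatment (−35%): $714480 × 0.65 = $464412.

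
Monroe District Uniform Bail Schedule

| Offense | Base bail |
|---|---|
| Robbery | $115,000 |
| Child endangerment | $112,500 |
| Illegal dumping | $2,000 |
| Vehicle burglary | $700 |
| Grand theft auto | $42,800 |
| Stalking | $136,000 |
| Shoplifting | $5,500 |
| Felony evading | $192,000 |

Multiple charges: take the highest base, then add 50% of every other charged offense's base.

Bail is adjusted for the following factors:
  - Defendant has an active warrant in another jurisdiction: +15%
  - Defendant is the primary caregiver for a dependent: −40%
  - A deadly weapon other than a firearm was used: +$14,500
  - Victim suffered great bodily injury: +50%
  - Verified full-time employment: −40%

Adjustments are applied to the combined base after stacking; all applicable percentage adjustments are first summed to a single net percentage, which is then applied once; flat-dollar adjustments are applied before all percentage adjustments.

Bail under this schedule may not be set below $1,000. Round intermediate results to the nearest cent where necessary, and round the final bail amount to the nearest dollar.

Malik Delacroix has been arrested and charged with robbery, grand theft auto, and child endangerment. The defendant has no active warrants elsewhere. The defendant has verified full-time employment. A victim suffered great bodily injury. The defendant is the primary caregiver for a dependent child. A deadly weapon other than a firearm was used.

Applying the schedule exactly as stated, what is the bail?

Base amounts from the schedule: robbery $115,000; grand theft auto $42,800; child endangerment $112,500.
Stacking rule: highest base plus 50% of each additional charge. Highest is robbery at $115,000. Additional: $42,800 × 50% = $21,400; $112,500 × 50% = $56,250. Combined base = $115,000 + $77,650 = $192,650.
A deadly weapon other than a firearm was used (+$14,500 flat): $192,650 + $14,500 = $207,150.
Net percentage adjustment: −40% +50% −40% = −30%. $207,150 × 0.7 = $145,005.
$145,005 is at or above the $1,000 minimum.

$145,005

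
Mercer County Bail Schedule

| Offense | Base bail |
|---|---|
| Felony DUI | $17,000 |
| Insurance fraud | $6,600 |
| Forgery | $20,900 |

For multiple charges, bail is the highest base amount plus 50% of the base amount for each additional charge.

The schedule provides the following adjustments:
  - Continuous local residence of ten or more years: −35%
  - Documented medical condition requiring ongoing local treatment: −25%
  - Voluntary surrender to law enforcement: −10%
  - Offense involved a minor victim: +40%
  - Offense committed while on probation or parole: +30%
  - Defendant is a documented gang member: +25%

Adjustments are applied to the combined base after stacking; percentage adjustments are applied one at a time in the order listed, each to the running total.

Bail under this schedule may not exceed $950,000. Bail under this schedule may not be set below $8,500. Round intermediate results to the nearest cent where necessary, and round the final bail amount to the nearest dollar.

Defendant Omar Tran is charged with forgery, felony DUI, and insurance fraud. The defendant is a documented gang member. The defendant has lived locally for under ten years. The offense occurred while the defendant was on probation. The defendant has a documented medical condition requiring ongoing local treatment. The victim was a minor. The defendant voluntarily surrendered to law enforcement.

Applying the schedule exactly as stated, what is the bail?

$50,215

Base amounts from the schedule: forgery $20,900; felony DUI $17,000; insurance fraud $6,600.
Stacking rule: highest base plus 50% of each additional charge. Highest is forgery at $20,900. Additional: $17,000 × 50% = $8,500; $6,600 × 50% = $3,300. Combined base = $20,900 + $11,800 = $32,700.
Documented medical condition requiring ongoing local treatment (−25%): $32,700 × 0.75 = $24,525.
Voluntary surrender to law enforcement (−10%): $24,525 × 0.9 = $22,072.50.
Offense involved a minor victim (+40%): $22,072.50 × 1.4 = $30,901.50.
Offense committed while on probation or parole (+30%): $30,901.50 × 1.3 = $40,171.95.
Defendant is a documented gang member (+25%): $40,171.95 × 1.25 = $50,214.94.
$50,214.94 is within the $950,000 maximum.
$50,214.94 is at or above the $8,500 minimum.
Rounded to the nearest dollar: $50,215.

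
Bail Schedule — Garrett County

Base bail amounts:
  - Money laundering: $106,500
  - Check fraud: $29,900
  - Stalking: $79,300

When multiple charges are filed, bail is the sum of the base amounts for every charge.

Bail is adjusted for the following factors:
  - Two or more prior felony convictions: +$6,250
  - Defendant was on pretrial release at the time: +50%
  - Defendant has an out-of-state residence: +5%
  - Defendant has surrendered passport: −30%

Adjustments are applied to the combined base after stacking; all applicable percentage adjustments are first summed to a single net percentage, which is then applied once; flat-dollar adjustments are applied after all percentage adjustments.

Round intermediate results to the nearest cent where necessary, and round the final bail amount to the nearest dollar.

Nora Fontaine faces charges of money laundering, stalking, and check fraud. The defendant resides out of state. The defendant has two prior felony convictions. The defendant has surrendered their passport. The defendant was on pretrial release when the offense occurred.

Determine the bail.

Base amounts from the schedule: money laundering $106,500; stalking $79,300; check fraud $29,900.
Stacking rule: sum of all bases. $106,500 + $79,300 + $29,900 = $215,700.
Net percentage adjustment: +50% +5% −30% = +25%. $215,700 × 1.25 = $269,625.
Two or more prior felony convictions (+$6,250 flat): $269,625 + $6,250 = $275,875.

$275,875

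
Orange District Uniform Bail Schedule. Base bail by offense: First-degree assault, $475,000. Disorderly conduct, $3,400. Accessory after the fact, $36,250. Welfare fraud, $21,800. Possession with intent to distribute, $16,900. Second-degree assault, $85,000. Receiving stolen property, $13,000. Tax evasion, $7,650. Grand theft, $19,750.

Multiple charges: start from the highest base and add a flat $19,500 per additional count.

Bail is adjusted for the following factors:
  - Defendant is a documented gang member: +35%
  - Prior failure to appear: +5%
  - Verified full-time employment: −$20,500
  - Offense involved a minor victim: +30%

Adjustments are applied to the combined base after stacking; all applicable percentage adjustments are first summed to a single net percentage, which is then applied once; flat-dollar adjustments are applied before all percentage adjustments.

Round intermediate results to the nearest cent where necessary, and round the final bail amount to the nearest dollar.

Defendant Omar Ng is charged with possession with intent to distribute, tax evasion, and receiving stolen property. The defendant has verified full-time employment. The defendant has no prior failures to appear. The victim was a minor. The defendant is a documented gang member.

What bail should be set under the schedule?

$58,410

Base amounts from the schedule: possession with intent to distribute $16,900; tax evasion $7,650; receiving stolen property $13,000.
Stacking rule: highest base plus $19,500 per additional charge. Highest is possession with intent to distribute at $16,900; 2 additional charges → +$39,000. Combined base = $55,900.
Verified full-time employment (−$20,500 flat): $55,900 − $20,500 = $35,400.
Net percentage adjustment: +35% +30% = +65%. $35,400 × 1.65 = $58,410.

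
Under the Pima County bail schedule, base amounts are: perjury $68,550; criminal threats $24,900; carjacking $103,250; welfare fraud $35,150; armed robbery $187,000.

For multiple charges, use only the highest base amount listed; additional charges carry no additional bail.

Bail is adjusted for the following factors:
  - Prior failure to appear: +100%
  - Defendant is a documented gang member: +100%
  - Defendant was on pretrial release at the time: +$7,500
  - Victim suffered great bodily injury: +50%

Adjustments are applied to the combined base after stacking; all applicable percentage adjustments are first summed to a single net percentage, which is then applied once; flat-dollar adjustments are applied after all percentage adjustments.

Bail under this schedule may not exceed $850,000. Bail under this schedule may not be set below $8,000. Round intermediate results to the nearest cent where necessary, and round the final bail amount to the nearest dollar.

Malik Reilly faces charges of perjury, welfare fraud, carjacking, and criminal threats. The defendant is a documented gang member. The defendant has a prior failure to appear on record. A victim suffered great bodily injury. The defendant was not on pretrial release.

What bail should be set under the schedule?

$361,375

Base amounts from the schedule: perjury $68,550; welfare fraud $35,150; carjacking $103,250; criminal threats $24,900.
Stacking rule: use the highest base only. Highest is carjacking at $103,250. Combined base = $103,250.
Net percentage adjustment: +100% +100% +50% = +250%. $103,250 × 3.5 = $361,375.
$361,375 is within the $850,000 maximum.
$361,375 is at or above the $8,000 minimum.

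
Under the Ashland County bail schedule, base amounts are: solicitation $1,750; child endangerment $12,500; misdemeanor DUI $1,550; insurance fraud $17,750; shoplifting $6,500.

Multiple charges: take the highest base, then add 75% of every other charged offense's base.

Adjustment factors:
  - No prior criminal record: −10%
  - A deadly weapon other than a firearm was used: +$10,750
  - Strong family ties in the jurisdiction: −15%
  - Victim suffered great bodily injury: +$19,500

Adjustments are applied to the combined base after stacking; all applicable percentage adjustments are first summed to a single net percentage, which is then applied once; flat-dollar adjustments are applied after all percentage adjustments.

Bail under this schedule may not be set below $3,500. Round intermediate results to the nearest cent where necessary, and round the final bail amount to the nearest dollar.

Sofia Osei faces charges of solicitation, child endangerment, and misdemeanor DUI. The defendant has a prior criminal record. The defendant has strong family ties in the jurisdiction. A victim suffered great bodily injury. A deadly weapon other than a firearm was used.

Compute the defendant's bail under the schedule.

$42,979

Base amounts from the schedule: solicitation $1,750; child endangerment $12,500; misdemeanor DUI $1,550.
Stacking rule: highest base plus 75% of each additional charge. Highest is child endangerment at $12,500. Additional: $1,750 × 75% = $1,312.50; $1,550 × 75% = $1,162.50. Combined base = $12,500 + $2,475 = $14,975.
Strong family ties in the jurisdiction (−15%): $14,975 × 0.85 = $12,728.75.
A deadly weapon other than a firearm was used (+$10,750 flat): $12,728.75 + $10,750 = $23,478.75.
Victim suffered great bodily injury (+$19,500 flat): $23,478.75 + $19,500 = $42,978.75.
$42,978.75 is at or above the $3,500 minimum.
Rounded to the nearest dollar: $42,979.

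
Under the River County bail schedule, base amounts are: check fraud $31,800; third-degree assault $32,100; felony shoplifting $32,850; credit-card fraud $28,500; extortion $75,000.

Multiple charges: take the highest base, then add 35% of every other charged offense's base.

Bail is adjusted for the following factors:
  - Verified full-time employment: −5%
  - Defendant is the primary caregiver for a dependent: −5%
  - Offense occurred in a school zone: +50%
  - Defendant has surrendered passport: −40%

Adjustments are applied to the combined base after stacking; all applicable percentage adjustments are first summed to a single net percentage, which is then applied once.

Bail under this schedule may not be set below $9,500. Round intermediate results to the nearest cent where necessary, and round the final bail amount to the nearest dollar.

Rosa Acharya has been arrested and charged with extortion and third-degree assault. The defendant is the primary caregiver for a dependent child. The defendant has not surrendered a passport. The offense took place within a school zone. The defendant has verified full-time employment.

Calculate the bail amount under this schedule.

Base amounts from the schedule: extortion $75,000; third-degree assault $32,100.
Stacking rule: highest base plus 35% of each additional charge. Highest is extortion at $75,000. Additional: $32,100 × 35% = $11,235. Combined base = $75,000 + $11,235 = $86,235.
Net percentage adjustment: −5% −5% +50% = +40%. $86,235 × 1.4 = $120,729.
$120,729 is at or above the $9,500 minimum.

$120,729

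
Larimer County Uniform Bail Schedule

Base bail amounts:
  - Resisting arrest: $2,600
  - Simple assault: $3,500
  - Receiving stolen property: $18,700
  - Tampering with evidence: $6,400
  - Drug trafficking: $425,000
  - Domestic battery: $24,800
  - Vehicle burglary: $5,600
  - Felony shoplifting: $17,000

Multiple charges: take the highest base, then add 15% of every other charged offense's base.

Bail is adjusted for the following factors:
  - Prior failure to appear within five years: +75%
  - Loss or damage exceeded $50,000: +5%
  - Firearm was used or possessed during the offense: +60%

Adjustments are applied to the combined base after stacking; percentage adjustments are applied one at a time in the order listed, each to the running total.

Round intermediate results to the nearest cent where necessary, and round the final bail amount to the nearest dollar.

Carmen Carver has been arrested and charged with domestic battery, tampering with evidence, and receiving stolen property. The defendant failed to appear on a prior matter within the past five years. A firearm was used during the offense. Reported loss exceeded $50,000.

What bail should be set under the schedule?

$83,981

Base amounts from the schedule: domestic battery $24,800; tampering with evidence $6,400; receiving stolen property $18,700.
Stacking rule: highest base plus 15% of each additional charge. Highest is domestic battery at $24,800. Additional: $6,400 × 15% = $960; $18,700 × 15% = $2,805. Combined base = $24,800 + $3,765 = $28,565.
Prior failure to appear within five years (+75%): $28,565 × 1.75 = $49,988.75.
Loss or damage exceeded $50,000 (+5%): $49,988.75 × 1.05 = $52,488.19.
Firearm was used or possessed during the offense (+60%): $52,488.19 × 1.6 = $83,981.10.
Rounded to the nearest dollar: $83,981.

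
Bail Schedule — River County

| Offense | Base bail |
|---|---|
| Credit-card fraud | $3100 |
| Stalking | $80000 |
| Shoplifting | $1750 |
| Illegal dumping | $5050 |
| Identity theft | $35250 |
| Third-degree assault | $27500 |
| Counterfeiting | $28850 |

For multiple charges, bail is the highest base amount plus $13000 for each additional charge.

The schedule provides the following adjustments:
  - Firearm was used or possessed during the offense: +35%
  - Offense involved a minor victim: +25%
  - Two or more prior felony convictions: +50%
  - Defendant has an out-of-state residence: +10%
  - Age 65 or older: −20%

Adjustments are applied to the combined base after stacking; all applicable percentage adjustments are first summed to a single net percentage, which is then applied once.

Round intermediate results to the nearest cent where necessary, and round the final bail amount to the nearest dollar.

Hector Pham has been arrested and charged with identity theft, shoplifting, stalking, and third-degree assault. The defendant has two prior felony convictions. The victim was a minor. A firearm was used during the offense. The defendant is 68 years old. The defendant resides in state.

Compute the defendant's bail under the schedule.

Base amounts from the schedule: identity theft $35250; shoplifting $1750; stalking $80000; third-degree assault $27500.
Stacking rule: highest base plus $13000 per additional charge. Highest is stalking at $80000; 3 additional charges → +$39000. Combined base = $119000.
Net percentage adjustment: +35% +25% +50% −20% = +90%. $119000 × 1.9 = $226100.

$226100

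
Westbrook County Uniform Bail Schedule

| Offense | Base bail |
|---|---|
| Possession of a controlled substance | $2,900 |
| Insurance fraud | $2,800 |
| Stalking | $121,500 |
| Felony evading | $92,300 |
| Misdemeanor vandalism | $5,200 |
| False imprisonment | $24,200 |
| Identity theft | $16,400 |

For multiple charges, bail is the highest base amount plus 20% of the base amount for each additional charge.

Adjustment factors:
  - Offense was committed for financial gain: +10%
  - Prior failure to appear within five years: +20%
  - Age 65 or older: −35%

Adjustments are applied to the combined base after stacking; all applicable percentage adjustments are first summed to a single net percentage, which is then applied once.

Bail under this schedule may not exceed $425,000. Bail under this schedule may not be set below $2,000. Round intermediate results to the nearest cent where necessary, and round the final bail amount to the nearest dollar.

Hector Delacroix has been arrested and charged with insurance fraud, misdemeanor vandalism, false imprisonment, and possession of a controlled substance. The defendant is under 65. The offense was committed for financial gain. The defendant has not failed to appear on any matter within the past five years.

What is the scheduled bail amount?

$29,018

Base amounts from the schedule: insurance fraud $2,800; misdemeanor vandalism $5,200; false imprisonment $24,200; possession of a controlled substance $2,900.
Stacking rule: highest base plus 20% of each additional charge. Highest is false imprisonment at $24,200. Additional: $2,800 × 20% = $560; $5,200 × 20% = $1,040; $2,900 × 20% = $580. Combined base = $24,200 + $2,180 = $26,380.
Offense was committed for financial gain (+10%): $26,380 × 1.1 = $29,018.
$29,018 is within the $425,000 maximum.
$29,018 is at or above the $2,000 minimum.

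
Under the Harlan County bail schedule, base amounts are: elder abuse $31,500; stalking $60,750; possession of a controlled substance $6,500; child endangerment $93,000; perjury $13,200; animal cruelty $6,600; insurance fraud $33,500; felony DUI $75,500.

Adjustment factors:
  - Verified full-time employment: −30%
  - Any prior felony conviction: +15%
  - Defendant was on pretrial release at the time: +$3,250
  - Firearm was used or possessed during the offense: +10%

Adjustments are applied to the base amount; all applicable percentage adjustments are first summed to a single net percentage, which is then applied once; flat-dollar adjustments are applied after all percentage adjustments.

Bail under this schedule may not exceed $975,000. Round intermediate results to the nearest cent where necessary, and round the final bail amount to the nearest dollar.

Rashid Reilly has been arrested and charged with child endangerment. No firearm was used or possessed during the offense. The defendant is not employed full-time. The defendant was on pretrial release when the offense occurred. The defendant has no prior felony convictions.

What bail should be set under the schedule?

$96,250

Base amounts from the schedule: child endangerment $93,000.
Single charge. Combined base = $93,000.
Defendant was on pretrial release at the time (+$3,250 flat): $93,000 + $3,250 = $96,250.
$96,250 is within the $975,000 maximum.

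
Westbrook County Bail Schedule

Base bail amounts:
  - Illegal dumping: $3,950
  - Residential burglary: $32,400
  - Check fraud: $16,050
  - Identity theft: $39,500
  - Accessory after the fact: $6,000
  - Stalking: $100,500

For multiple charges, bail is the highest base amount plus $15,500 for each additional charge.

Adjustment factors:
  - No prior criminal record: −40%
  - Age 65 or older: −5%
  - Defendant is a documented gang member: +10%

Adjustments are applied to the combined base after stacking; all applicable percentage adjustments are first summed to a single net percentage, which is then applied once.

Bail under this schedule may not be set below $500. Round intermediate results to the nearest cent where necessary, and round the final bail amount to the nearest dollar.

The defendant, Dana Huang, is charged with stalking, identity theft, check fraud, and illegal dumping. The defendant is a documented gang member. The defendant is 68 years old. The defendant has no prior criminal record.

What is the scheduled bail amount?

$95,550

Base amounts from the schedule: stalking $100,500; identity theft $39,500; check fraud $16,050; illegal dumping $3,950.
Stacking rule: highest base plus $15,500 per additional charge. Highest is stalking at $100,500; 3 additional charges → +$46,500. Combined base = $147,000.
Net percentage adjustment: −40% −5% +10% = −35%. $147,000 × 0.65 = $95,550.
$95,550 is at or above the $500 minimum.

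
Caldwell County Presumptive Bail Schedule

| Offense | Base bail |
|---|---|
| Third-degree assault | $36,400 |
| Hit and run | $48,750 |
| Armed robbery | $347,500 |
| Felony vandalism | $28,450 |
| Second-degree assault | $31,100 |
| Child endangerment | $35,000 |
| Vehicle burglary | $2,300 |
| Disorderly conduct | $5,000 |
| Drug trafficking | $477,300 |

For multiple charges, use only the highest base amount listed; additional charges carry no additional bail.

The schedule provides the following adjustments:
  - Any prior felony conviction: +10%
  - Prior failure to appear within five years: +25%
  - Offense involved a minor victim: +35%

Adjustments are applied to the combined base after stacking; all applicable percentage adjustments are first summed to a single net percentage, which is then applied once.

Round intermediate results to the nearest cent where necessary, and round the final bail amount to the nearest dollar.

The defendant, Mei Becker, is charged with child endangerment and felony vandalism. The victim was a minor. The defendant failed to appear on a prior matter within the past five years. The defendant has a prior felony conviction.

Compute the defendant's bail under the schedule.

$59,500

Base amounts from the schedule: child endangerment $35,000; felony vandalism $28,450.
Stacking rule: use the highest base only. Highest is child endangerment at $35,000. Combined base = $35,000.
Net percentage adjustment: +10% +25% +35% = +70%. $35,000 × 1.7 = $59,500.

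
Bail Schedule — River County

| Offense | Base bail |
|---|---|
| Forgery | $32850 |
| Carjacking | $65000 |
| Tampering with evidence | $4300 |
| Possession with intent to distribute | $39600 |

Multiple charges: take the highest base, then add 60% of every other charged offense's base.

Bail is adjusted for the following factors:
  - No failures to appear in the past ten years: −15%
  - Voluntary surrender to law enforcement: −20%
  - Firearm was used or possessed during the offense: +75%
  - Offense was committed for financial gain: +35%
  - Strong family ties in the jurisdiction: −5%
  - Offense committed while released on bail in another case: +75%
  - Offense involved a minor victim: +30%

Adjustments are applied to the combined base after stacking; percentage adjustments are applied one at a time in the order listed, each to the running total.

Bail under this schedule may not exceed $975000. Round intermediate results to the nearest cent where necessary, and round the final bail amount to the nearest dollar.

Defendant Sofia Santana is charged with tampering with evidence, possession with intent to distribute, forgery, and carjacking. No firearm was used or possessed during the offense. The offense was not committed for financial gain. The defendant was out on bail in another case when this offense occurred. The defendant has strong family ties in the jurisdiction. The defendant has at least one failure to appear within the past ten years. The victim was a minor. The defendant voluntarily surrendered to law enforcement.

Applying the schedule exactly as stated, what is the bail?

$192005

Base amounts from the schedule: tampering with evidence $4300; possession with intent to distribute $39600; forgery $32850; carjacking $65000.
Stacking rule: highest base plus 60% of each additional charge. Highest is carjacking at $65000. Additional: $4300 × 60% = $2580; $39600 × 60% = $23760; $32850 × 60% = $19710. Combined base = $65000 + $46050 = $111050.
Voluntary surrender to law enforcement (−20%): $111050 × 0.8 = $88840.
Strong family ties in the jurisdiction (−5%): $88840 × 0.95 = $84398.
Offense committed while released on bail in another case (+75%): $84398 × 1.75 = $147696.50.
Offense involved a minor victim (+30%): $147696.50 × 1.3 = $192005.45.
$192005.45 is within the $975000 maximum.
Rounded to the nearest dollar: $192005.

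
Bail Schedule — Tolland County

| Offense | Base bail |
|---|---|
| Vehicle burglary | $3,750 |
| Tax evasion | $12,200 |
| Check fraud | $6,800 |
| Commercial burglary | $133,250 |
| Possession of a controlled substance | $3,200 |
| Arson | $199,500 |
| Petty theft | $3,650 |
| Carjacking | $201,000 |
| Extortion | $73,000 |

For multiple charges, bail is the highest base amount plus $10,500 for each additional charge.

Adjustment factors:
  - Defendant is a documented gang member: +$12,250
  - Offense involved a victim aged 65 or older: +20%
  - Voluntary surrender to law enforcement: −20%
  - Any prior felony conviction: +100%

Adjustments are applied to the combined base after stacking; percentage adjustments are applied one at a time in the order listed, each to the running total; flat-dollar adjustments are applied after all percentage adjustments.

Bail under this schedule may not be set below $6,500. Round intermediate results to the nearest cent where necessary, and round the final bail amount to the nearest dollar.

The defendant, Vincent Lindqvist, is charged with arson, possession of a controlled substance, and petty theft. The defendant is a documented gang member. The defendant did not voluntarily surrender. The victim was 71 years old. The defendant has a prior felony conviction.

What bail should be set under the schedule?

Base amounts from the schedule: arson $199,500; possession of a controlled substance $3,200; petty theft $3,650.
Stacking rule: highest base plus $10,500 per additional charge. Highest is arson at $199,500; 2 additional charges → +$21,000. Combined base = $220,500.
Offense involved a victim aged 65 or older (+20%): $220,500 × 1.2 = $264,600.
Any prior felony conviction (+100%): $264,600 × 2 = $529,200.
Defendant is a documented gang member (+$12,250 flat): $529,200 + $12,250 = $541,450.
$541,450 is at or above the $6,500 minimum.

$541,450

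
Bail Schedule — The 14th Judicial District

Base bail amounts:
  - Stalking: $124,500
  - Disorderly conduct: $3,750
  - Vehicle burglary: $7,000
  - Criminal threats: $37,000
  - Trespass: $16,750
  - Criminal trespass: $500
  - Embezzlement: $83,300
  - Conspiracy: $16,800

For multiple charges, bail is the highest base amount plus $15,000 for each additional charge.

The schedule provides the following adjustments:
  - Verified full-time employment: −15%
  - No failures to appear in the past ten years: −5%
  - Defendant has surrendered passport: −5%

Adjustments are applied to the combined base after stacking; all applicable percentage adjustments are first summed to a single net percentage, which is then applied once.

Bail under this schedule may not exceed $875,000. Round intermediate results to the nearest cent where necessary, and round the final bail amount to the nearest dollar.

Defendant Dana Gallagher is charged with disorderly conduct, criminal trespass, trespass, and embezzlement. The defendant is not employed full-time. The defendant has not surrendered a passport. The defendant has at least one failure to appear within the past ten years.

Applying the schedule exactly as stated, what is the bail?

$128,300

Base amounts from the schedule: disorderly conduct $3,750; criminal trespass $500; trespass $16,750; embezzlement $83,300.
Stacking rule: highest base plus $15,000 per additional charge. Highest is embezzlement at $83,300; 3 additional charges → +$45,000. Combined base = $128,300.
No adjustment factors apply to this defendant.
$128,300 is within the $875,000 maximum.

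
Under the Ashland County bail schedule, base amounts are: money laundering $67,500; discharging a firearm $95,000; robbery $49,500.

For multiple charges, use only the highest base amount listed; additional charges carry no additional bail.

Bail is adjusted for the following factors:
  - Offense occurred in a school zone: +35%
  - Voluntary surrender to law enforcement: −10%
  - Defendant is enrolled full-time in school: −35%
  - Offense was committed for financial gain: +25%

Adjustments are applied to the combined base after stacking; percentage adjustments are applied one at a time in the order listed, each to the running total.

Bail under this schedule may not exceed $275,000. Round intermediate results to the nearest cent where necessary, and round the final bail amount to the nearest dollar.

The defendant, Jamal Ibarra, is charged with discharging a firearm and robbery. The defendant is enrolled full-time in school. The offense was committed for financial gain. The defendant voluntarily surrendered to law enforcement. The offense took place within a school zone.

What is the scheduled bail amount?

$93,783

Base amounts from the schedule: discharging a firearm $95,000; robbery $49,500.
Stacking rule: use the highest base only. Highest is discharging a firearm at $95,000. Combined base = $95,000.
Offense occurred in a school zone (+35%): $95,000 × 1.35 = $128,250.
Voluntary surrender to law enforcement (−10%): $128,250 × 0.9 = $115,425.
Defendant is enrolled full-time in school (−35%): $115,425 × 0.65 = $75,026.25.
Offense was committed for financial gain (+25%): $75,026.25 × 1.25 = $93,782.81.
$93,782.81 is within the $275,000 maximum.
Rounded to the nearest dollar: $93,783.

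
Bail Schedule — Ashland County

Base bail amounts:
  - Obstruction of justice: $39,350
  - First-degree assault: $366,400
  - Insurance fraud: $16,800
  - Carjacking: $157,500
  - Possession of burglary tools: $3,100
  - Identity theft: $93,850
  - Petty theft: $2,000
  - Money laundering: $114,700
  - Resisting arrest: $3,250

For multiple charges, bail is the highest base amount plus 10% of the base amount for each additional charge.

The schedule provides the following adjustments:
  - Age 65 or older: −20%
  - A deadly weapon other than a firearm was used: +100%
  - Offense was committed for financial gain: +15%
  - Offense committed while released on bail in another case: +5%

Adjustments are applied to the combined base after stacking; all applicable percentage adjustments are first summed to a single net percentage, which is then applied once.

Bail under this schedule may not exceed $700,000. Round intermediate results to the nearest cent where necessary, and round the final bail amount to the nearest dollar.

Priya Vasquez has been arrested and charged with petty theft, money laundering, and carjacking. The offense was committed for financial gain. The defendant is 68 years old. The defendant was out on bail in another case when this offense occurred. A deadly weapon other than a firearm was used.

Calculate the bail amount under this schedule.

$338,340

Base amounts from the schedule: petty theft $2,000; money laundering $114,700; carjacking $157,500.
Stacking rule: highest base plus 10% of each additional charge. Highest is carjacking at $157,500. Additional: $2,000 × 10% = $200; $114,700 × 10% = $11,470. Combined base = $157,500 + $11,670 = $169,170.
Net percentage adjustment: −20% +100% +15% +5% = +100%. $169,170 × 2 = $338,340.
$338,340 is within the $700,000 maximum.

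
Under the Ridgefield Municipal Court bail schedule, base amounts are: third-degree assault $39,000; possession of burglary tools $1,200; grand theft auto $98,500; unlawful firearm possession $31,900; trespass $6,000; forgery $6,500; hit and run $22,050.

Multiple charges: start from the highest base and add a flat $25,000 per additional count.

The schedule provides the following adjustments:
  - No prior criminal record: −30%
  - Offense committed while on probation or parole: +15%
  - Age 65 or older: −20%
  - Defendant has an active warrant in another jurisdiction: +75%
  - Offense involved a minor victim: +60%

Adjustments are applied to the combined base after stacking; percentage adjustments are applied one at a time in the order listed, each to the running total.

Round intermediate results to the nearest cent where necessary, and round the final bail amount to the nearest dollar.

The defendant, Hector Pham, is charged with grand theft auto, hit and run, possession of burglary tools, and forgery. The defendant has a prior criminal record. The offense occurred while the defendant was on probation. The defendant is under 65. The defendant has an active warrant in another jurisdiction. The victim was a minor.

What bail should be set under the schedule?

Base amounts from the schedule: grand theft auto $98,500; hit and run $22,050; possession of burglary tools $1,200; forgery $6,500.
Stacking rule: highest base plus $25,000 per additional charge. Highest is grand theft auto at $98,500; 3 additional charges → +$75,000. Combined base = $173,500.
Offense committed while on probation or parole (+15%): $173,500 × 1.15 = $199,525.
Defendant has an active warrant in another jurisdiction (+75%): $199,525 × 1.75 = $349,168.75.
Offense involved a minor victim (+60%): $349,168.75 × 1.6 = $558,670.

$558,670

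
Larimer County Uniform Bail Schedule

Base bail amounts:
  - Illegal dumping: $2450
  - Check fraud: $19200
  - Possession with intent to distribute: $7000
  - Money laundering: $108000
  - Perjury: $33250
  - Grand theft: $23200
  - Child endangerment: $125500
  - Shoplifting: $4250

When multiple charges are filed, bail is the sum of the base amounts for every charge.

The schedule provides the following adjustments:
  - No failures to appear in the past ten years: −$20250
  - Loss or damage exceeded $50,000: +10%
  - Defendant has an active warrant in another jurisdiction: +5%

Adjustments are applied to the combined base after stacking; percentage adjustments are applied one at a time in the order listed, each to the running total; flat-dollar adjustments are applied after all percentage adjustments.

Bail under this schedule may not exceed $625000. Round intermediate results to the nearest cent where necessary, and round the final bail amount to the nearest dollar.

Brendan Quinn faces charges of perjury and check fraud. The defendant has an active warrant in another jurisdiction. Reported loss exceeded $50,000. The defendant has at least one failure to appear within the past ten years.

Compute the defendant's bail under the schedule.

Base amounts from the schedule: perjury $33250; check fraud $19200.
Stacking rule: sum of all bases. $33250 + $19200 = $52450.
Loss or damage exceeded $50,000 (+10%): $52450 × 1.1 = $57695.
Defendant has an active warrant in another jurisdiction (+5%): $57695 × 1.05 = $60579.75.
$60579.75 is within the $625000 maximum.
Rounded to the nearest dollar: $60580.

$60580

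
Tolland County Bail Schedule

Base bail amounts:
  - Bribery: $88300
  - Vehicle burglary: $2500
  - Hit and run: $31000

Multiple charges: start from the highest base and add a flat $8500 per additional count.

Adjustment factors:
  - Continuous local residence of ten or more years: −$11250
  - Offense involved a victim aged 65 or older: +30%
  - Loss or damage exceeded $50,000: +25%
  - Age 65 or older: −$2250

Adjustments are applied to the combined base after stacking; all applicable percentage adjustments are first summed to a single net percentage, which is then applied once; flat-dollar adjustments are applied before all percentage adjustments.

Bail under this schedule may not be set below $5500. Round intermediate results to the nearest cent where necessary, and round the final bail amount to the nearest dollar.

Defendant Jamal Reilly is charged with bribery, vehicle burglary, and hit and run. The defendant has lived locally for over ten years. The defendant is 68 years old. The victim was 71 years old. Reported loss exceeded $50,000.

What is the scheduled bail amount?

Base amounts from the schedule: bribery $88300; vehicle burglary $2500; hit and run $31000.
Stacking rule: highest base plus $8500 per additional charge. Highest is bribery at $88300; 2 additional charges → +$17000. Combined base = $105300.
Continuous local residence of ten or more years (−$11250 flat): $105300 − $11250 = $94050.
Age 65 or older (−$2250 flat): $94050 − $2250 = $91800.
Net percentage adjustment: +30% +25% = +55%. $91800 × 1.55 = $142290.
$142290 is at or above the $5500 minimum.

$142290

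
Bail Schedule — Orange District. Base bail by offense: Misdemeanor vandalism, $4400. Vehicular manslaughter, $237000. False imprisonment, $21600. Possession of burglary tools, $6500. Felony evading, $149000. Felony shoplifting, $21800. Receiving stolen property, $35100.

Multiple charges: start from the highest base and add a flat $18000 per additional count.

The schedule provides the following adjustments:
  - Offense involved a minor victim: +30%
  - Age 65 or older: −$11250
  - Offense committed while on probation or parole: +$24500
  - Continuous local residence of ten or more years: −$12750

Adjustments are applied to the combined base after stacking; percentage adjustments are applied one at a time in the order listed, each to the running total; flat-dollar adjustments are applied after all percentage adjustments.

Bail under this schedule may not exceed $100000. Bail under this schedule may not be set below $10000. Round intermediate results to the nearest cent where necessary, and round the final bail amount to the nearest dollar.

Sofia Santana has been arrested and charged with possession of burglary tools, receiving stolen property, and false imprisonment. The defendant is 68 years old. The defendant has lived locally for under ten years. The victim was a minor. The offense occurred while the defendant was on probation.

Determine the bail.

Base amounts from the schedule: possession of burglary tools $6500; receiving stolen property $35100; false imprisonment $21600.
Stacking rule: highest base plus $18000 per additional charge. Highest is receiving stolen property at $35100; 2 additional charges → +$36000. Combined base = $71100.
Offense involved a minor victim (+30%): $71100 × 1.3 = $92430.
Age 65 or older (−$11250 flat): $92430 − $11250 = $81180.
Offense committed while on probation or parole (+$24500 flat): $81180 + $24500 = $105680.
Result $105680 exceeds the maximum of $100000; bail is capped at $100000.
$100000 is at or above the $10000 minimum.

$100000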